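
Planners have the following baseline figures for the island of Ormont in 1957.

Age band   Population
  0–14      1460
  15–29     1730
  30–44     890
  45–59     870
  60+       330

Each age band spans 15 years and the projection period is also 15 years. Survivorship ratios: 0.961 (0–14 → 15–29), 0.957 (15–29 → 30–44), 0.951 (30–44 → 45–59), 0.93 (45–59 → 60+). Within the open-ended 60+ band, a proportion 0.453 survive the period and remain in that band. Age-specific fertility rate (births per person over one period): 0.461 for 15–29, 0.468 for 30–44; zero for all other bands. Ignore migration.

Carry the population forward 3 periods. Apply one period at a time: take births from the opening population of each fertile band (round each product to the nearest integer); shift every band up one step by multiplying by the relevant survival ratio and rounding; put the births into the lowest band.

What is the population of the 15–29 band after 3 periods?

1367

— Period 1 —
Births: 1730 × 0.461 = 798, 890 × 0.468 = 417 — total 1215
15–29: 1460 × 0.961 = 1403
30–44: 1730 × 0.957 = 1656
45–59: 890 × 0.951 = 846
60+: 870 × 0.93 + 330 × 0.453 = 809 + 149 = 958
→ [1215, 1403, 1656, 846, 958]
— Period 2 —
Births: 1403 × 0.461 = 647, 1656 × 0.468 = 775 — total 1422
15–29: 1215 × 0.961 = 1168
30–44: 1403 × 0.957 = 1343
45–59: 1656 × 0.951 = 1575
60+: 846 × 0.93 + 958 × 0.453 = 787 + 434 = 1221
→ [1422, 1168, 1343, 1575, 1221]
— Period 3 —
Births: 1168 × 0.461 = 538, 1343 × 0.468 = 629 — total 1167
15–29: 1422 × 0.961 = 1367
30–44: 1168 × 0.957 = 1118
45–59: 1343 × 0.951 = 1277
60+: 1575 × 0.93 + 1221 × 0.453 = 1465 + 553 = 2018
→ [1167, 1367, 1118, 1277, 2018]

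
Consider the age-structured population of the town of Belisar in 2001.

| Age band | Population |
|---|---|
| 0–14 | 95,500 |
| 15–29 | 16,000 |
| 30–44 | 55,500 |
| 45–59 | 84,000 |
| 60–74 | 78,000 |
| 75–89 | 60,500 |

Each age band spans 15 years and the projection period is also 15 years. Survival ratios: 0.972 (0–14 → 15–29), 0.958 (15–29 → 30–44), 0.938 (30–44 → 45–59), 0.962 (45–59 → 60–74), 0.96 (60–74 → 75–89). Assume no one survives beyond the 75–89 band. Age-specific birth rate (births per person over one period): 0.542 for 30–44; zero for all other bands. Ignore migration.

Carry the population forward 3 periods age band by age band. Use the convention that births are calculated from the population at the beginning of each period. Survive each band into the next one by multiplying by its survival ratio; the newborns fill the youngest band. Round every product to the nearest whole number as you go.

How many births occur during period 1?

30081

Numbering the bands 1..6 from youngest to oldest:
Period 1.
Births: 55500 * 0.542 = 30081
Band 2: 95500 * 0.972 = 92826
Band 3: 16000 * 0.958 = 15328
Band 4: 55500 * 0.938 = 52059
Band 5: 84000 * 0.962 = 80808
Band 6: 78000 * 0.96 = 74880
→ [30081, 92826, 15328, 52059, 80808, 74880]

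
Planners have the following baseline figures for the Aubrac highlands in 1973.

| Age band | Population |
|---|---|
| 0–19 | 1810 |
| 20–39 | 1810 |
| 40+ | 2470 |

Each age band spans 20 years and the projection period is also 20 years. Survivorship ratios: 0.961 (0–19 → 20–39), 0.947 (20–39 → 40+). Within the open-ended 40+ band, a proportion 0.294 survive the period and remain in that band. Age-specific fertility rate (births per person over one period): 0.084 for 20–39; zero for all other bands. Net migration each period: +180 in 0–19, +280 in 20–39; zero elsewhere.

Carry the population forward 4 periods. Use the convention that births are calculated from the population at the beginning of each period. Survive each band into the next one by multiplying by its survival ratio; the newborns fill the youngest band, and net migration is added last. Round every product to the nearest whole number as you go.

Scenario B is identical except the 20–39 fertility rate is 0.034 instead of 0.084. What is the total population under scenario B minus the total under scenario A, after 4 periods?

— Period 1 —
Births: 1810 × 0.084 = 152
20–39: 1810 × 0.961 = 1739
40+: 1810 × 0.947 + 2470 × 0.294 = 1714 + 726 = 2440
Net migration: 0–19 + 180 → 332; 20–39 + 280 → 2019
Giving 332 / 2019 / 2440.
— Period 2 —
Births: 2019 × 0.084 = 170
20–39: 332 × 0.961 = 319
40+: 2019 × 0.947 + 2440 × 0.294 = 1912 + 717 = 2629
Net migration: 0–19 + 180 → 350; 20–39 + 280 → 599
Giving 350 / 599 / 2629.
— Period 3 —
Births: 599 × 0.084 = 50
20–39: 350 × 0.961 = 336
40+: 599 × 0.947 + 2629 × 0.294 = 567 + 773 = 1340
Net migration: 0–19 + 180 → 230; 20–39 + 280 → 616
Giving 230 / 616 / 1340.
— Period 4 —
Births: 616 × 0.084 = 52
20–39: 230 × 0.961 = 221
40+: 616 × 0.947 + 1340 × 0.294 = 583 + 394 = 977
Net migration: 0–19 + 180 → 232; 20–39 + 280 → 501
Giving 232 / 501 / 977.
Scenario A total after 4 periods: 1710
Scenario B projection —
— Period 1 —
Births: 1810 × 0.034 = 62
20–39: 1810 × 0.961 = 1739
40+: 1810 × 0.947 + 2470 × 0.294 = 1714 + 726 = 2440
Net migration: 0–19 + 180 → 242; 20–39 + 280 → 2019
Giving 242 / 2019 / 2440.
— Period 2 —
Births: 2019 × 0.034 = 69
20–39: 242 × 0.961 = 233
40+: 2019 × 0.947 + 2440 × 0.294 = 1912 + 717 = 2629
Net migration: 0–19 + 180 → 249; 20–39 + 280 → 513
Giving 249 / 513 / 2629.
— Period 3 —
Births: 513 × 0.034 = 17
20–39: 249 × 0.961 = 239
40+: 513 × 0.947 + 2629 × 0.294 = 486 + 773 = 1259
Net migration: 0–19 + 180 → 197; 20–39 + 280 → 519
Giving 197 / 519 / 1259.
— Period 4 —
Births: 519 × 0.034 = 18
20–39: 197 × 0.961 = 189
40+: 519 × 0.947 + 1259 × 0.294 = 491 + 370 = 861
Net migration: 0–19 + 180 → 198; 20–39 + 280 → 469
Giving 198 / 469 / 861.
Scenario B total after 4 periods: 1528
Difference B − A = 1528 − 1710 = -182

-182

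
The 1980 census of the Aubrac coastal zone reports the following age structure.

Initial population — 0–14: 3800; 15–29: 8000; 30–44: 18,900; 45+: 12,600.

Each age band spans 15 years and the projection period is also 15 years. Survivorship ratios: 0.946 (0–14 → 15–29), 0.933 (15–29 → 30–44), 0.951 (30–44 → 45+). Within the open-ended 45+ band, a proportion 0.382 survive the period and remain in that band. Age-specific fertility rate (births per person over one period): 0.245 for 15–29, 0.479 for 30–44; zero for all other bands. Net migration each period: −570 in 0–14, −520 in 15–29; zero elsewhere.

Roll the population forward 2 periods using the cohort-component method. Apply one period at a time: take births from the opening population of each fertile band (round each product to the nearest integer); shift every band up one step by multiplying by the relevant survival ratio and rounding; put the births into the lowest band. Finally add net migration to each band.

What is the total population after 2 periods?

31789

Let group 1 be 0–14 through group 4 = 45+.
— Period 1 —
Births: 8000 * 0.245 = 1960  |  18900 * 0.479 = 9053 — total 11013
Group 2: 3800 * 0.946 = 3595
Group 3: 8000 * 0.933 = 7464
Group 4: 18900 * 0.951 + 12600 * 0.382 = 17974 + 4813 = 22787
Net migration: Group 1 − 570 → 10443; Group 2 − 520 → 3075
Giving 10443 / 3075 / 7464 / 22787.
— Period 2 —
Births: 3075 * 0.245 = 753  |  7464 * 0.479 = 3575 — total 4328
Group 2: 10443 * 0.946 = 9879
Group 3: 3075 * 0.933 = 2869
Group 4: 7464 * 0.951 + 22787 * 0.382 = 7098 + 8705 = 15803
Net migration: Group 1 − 570 → 3758; Group 2 − 520 → 9359
Giving 3758 / 9359 / 2869 / 15803.
Total after period 2: 3758 + 9359 + 2869 + 15803 = 31789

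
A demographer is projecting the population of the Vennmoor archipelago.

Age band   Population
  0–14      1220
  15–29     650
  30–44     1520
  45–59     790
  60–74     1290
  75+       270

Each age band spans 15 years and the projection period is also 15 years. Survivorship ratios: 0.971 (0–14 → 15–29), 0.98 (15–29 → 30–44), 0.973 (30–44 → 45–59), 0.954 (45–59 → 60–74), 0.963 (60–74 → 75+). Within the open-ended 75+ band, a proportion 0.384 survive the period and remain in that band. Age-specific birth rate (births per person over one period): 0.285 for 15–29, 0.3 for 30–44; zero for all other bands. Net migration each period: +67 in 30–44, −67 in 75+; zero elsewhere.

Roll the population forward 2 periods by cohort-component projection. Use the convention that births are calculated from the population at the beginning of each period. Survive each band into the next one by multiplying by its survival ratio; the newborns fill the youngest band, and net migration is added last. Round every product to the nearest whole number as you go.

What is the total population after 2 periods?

5645

[period 1]
Births: 650 × 0.285 = 185, 1520 × 0.3 = 456 → 641
15–29: 1220 × 0.971 = 1185
30–44: 650 × 0.98 = 637
45–59: 1520 × 0.973 = 1479
60–74: 790 × 0.954 = 754
75+: 1290 × 0.963 + 270 × 0.384 = 1242 + 104 = 1346
Net migration: 30–44 + 67 → 704; 75+ − 67 → 1279
End of period: [641, 1185, 704, 1479, 754, 1279]
[period 2]
Births: 1185 × 0.285 = 338, 704 × 0.3 = 211 → 549
15–29: 641 × 0.971 = 622
30–44: 1185 × 0.98 = 1161
45–59: 704 × 0.973 = 685
60–74: 1479 × 0.954 = 1411
75+: 754 × 0.963 + 1279 × 0.384 = 726 + 491 = 1217
Net migration: 30–44 + 67 → 1228; 75+ − 67 → 1150
End of period: [549, 622, 1228, 685, 1411, 1150]
Total after period 2: 549 + 622 + 1228 + 685 + 1411 + 1150 = 5645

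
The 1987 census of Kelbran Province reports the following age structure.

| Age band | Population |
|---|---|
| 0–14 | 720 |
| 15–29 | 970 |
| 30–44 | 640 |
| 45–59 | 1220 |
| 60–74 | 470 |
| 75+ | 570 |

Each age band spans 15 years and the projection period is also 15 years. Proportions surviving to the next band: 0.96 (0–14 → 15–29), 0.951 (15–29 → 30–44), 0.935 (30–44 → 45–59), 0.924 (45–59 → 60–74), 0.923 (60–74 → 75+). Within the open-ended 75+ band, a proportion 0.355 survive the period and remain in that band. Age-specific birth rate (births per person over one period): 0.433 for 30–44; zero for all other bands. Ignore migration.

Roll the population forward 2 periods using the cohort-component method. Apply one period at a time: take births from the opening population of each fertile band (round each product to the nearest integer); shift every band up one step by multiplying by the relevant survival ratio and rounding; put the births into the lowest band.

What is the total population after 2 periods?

4003

Period 1:
Births: 640 × 0.433 = 277
15–29: 720 × 0.96 = 691
30–44: 970 × 0.951 = 922
45–59: 640 × 0.935 = 598
60–74: 1220 × 0.924 = 1127
75+: 470 × 0.923 + 570 × 0.355 = 434 + 202 = 636
→ [277, 691, 922, 598, 1127, 636]
Period 2:
Births: 922 × 0.433 = 399
15–29: 277 × 0.96 = 266
30–44: 691 × 0.951 = 657
45–59: 922 × 0.935 = 862
60–74: 598 × 0.924 = 553
75+: 1127 × 0.923 + 636 × 0.355 = 1040 + 226 = 1266
→ [399, 266, 657, 862, 553, 1266]
Total after period 2: 399 + 266 + 657 + 862 + 553 + 1266 = 4003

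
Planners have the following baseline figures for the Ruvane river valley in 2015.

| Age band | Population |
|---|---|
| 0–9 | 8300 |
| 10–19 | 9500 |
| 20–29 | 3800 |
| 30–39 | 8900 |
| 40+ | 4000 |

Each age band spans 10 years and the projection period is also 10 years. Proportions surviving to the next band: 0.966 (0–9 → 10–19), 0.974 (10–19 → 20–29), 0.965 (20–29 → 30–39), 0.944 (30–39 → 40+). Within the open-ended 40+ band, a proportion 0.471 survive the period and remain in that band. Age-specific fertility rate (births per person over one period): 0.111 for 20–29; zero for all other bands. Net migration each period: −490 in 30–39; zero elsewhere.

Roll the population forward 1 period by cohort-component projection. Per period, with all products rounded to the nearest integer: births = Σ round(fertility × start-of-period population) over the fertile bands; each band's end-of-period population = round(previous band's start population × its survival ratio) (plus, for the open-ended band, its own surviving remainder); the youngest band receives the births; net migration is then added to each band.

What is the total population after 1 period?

Let group 1 be 0–9 through group 5 = 40+.
Period 1.
Births: 3800 * 0.111 = 422
Group 2: 8300 * 0.966 = 8018
Group 3: 9500 * 0.974 = 9253
Group 4: 3800 * 0.965 = 3667
Group 5: 8900 * 0.944 + 4000 * 0.471 = 8402 + 1884 = 10286
Net migration: Group 4 − 490 → 3177
End of period: [422, 8018, 9253, 3177, 10286]
Total after period 1: 422 + 8018 + 9253 + 3177 + 10286 = 31156

31156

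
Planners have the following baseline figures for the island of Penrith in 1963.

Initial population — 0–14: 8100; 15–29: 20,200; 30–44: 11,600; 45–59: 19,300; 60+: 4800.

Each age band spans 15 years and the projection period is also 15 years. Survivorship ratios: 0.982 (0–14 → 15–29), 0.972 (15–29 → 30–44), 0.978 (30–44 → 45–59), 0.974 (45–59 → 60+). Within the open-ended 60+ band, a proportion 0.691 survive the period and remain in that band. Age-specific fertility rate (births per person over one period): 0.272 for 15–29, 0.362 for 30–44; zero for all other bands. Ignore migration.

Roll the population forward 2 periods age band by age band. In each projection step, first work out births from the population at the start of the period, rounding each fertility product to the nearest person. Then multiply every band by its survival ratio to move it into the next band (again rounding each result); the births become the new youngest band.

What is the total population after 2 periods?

72054

(Groups numbered youngest = 1 to oldest = 5.)
[period 1]
Births: 20200 × 0.272 = 5494  |  11600 × 0.362 = 4199 → total 9693
Group 2: 8100 × 0.982 = 7954
Group 3: 20200 × 0.972 = 19634
Group 4: 11600 × 0.978 = 11345
Group 5: 19300 × 0.974 + 4800 × 0.691 = 18798 + 3317 = 22115
Population now: 0–14=9693, 15–29=7954, 30–44=19634, 45–59=11345, 60+=22115
[period 2]
Births: 7954 × 0.272 = 2163  |  19634 × 0.362 = 7108 → total 9271
Group 2: 9693 × 0.982 = 9519
Group 3: 7954 × 0.972 = 7731
Group 4: 19634 × 0.978 = 19202
Group 5: 11345 × 0.974 + 22115 × 0.691 = 11050 + 15281 = 26331
Population now: 0–14=9271, 15–29=9519, 30–44=7731, 45–59=19202, 60+=26331
Total after period 2: 9271 + 9519 + 7731 + 19202 + 26331 = 72054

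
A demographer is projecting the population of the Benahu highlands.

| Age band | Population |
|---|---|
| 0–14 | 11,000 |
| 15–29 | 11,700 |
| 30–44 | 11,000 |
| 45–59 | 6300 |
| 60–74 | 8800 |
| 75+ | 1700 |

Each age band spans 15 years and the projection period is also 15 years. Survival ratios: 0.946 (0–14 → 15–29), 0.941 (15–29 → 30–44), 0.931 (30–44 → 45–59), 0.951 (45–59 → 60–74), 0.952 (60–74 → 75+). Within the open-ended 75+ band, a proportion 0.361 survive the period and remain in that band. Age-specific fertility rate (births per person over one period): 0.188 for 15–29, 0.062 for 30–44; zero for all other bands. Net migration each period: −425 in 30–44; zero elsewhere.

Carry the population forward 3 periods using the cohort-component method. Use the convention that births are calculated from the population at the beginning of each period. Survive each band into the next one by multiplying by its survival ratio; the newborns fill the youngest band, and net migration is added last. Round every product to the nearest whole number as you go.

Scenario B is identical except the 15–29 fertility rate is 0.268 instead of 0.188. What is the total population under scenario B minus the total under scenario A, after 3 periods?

Period 1:
Births: 11700 × 0.188 = 2200  |  11000 × 0.062 = 682 — total 2882
15–29: 11000 × 0.946 = 10406
30–44: 11700 × 0.941 = 11010
45–59: 11000 × 0.931 = 10241
60–74: 6300 × 0.951 = 5991
75+: 8800 × 0.952 + 1700 × 0.361 = 8378 + 614 = 8992
Net migration: 30–44 − 425 → 10585
End of period: [2882, 10406, 10585, 10241, 5991, 8992]
Period 2:
Births: 10406 × 0.188 = 1956  |  10585 × 0.062 = 656 — total 2612
15–29: 2882 × 0.946 = 2726
30–44: 10406 × 0.941 = 9792
45–59: 10585 × 0.931 = 9855
60–74: 10241 × 0.951 = 9739
75+: 5991 × 0.952 + 8992 × 0.361 = 5703 + 3246 = 8949
Net migration: 30–44 − 425 → 9367
End of period: [2612, 2726, 9367, 9855, 9739, 8949]
Period 3:
Births: 2726 × 0.188 = 512  |  9367 × 0.062 = 581 — total 1093
15–29: 2612 × 0.946 = 2471
30–44: 2726 × 0.941 = 2565
45–59: 9367 × 0.931 = 8721
60–74: 9855 × 0.951 = 9372
75+: 9739 × 0.952 + 8949 × 0.361 = 9272 + 3231 = 12503
Net migration: 30–44 − 425 → 2140
End of period: [1093, 2471, 2140, 8721, 9372, 12503]
Scenario A total after 3 periods: 36300
Scenario B projection —
Period 1:
Births: 11700 × 0.268 = 3136  |  11000 × 0.062 = 682 — total 3818
15–29: 11000 × 0.946 = 10406
30–44: 11700 × 0.941 = 11010
45–59: 11000 × 0.931 = 10241
60–74: 6300 × 0.951 = 5991
75+: 8800 × 0.952 + 1700 × 0.361 = 8378 + 614 = 8992
Net migration: 30–44 − 425 → 10585
End of period: [3818, 10406, 10585, 10241, 5991, 8992]
Period 2:
Births: 10406 × 0.268 = 2789  |  10585 × 0.062 = 656 — total 3445
15–29: 3818 × 0.946 = 3612
30–44: 10406 × 0.941 = 9792
45–59: 10585 × 0.931 = 9855
60–74: 10241 × 0.951 = 9739
75+: 5991 × 0.952 + 8992 × 0.361 = 5703 + 3246 = 8949
Net migration: 30–44 − 425 → 9367
End of period: [3445, 3612, 9367, 9855, 9739, 8949]
Period 3:
Births: 3612 × 0.268 = 968  |  9367 × 0.062 = 581 — total 1549
15–29: 3445 × 0.946 = 3259
30–44: 3612 × 0.941 = 3399
45–59: 9367 × 0.931 = 8721
60–74: 9855 × 0.951 = 9372
75+: 9739 × 0.952 + 8949 × 0.361 = 9272 + 3231 = 12503
Net migration: 30–44 − 425 → 2974
End of period: [1549, 3259, 2974, 8721, 9372, 12503]
Scenario B total after 3 periods: 38378
Difference B − A = 38378 − 36300 = 2078

2078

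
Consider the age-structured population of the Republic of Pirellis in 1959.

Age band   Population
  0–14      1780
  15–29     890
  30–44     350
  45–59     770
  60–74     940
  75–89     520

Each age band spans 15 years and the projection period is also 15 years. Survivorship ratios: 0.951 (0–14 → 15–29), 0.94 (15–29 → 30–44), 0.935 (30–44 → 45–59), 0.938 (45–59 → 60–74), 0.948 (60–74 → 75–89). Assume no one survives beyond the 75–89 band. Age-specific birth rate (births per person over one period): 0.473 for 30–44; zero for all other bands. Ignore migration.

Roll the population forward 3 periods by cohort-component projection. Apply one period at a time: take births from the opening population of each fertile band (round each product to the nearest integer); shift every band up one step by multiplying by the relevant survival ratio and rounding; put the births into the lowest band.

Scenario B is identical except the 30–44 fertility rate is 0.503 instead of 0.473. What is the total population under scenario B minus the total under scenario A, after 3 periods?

78

Period 1:
Births: 350 × 0.473 = 166
15–29: 1780 × 0.951 = 1693
30–44: 890 × 0.94 = 837
45–59: 350 × 0.935 = 327
60–74: 770 × 0.938 = 722
75–89: 940 × 0.948 = 891
Giving 166 / 1693 / 837 / 327 / 722 / 891.
Period 2:
Births: 837 × 0.473 = 396
15–29: 166 × 0.951 = 158
30–44: 1693 × 0.94 = 1591
45–59: 837 × 0.935 = 783
60–74: 327 × 0.938 = 307
75–89: 722 × 0.948 = 684
Giving 396 / 158 / 1591 / 783 / 307 / 684.
Period 3:
Births: 1591 × 0.473 = 753
15–29: 396 × 0.951 = 377
30–44: 158 × 0.94 = 149
45–59: 1591 × 0.935 = 1488
60–74: 783 × 0.938 = 734
75–89: 307 × 0.948 = 291
Giving 753 / 377 / 149 / 1488 / 734 / 291.
Scenario A total after 3 periods: 3792
Scenario B projection —
Period 1:
Births: 350 × 0.503 = 176
15–29: 1780 × 0.951 = 1693
30–44: 890 × 0.94 = 837
45–59: 350 × 0.935 = 327
60–74: 770 × 0.938 = 722
75–89: 940 × 0.948 = 891
Giving 176 / 1693 / 837 / 327 / 722 / 891.
Period 2:
Births: 837 × 0.503 = 421
15–29: 176 × 0.951 = 167
30–44: 1693 × 0.94 = 1591
45–59: 837 × 0.935 = 783
60–74: 327 × 0.938 = 307
75–89: 722 × 0.948 = 684
Giving 421 / 167 / 1591 / 783 / 307 / 684.
Period 3:
Births: 1591 × 0.503 = 800
15–29: 421 × 0.951 = 400
30–44: 167 × 0.94 = 157
45–59: 1591 × 0.935 = 1488
60–74: 783 × 0.938 = 734
75–89: 307 × 0.948 = 291
Giving 800 / 400 / 157 / 1488 / 734 / 291.
Scenario B total after 3 periods: 3870
Difference B − A = 3870 − 3792 = 78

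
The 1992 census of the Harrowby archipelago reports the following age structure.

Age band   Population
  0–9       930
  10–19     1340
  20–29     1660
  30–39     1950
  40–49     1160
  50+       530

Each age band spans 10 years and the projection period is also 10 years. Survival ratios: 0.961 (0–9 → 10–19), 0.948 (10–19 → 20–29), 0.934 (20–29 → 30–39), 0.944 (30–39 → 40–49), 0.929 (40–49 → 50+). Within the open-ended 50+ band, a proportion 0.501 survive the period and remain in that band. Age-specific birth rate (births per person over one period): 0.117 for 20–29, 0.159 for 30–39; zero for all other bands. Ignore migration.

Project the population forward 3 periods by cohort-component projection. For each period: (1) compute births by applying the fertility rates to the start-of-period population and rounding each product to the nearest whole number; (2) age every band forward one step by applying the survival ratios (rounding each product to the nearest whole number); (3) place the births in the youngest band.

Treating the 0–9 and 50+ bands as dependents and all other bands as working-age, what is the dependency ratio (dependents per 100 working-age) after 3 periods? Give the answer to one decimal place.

Let group 1 be 0–9 through group 6 = 50+.
Period 1:
Births: 1660 × 0.117 = 194  |  1950 × 0.159 = 310 → 504
Group 2: 930 × 0.961 = 894
Group 3: 1340 × 0.948 = 1270
Group 4: 1660 × 0.934 = 1550
Group 5: 1950 × 0.944 = 1841
Group 6: 1160 × 0.929 + 530 × 0.501 = 1078 + 266 = 1344
→ [504, 894, 1270, 1550, 1841, 1344]
Period 2:
Births: 1270 × 0.117 = 149  |  1550 × 0.159 = 246 → 395
Group 2: 504 × 0.961 = 484
Group 3: 894 × 0.948 = 848
Group 4: 1270 × 0.934 = 1186
Group 5: 1550 × 0.944 = 1463
Group 6: 1841 × 0.929 + 1344 × 0.501 = 1710 + 673 = 2383
→ [395, 484, 848, 1186, 1463, 2383]
Period 3:
Births: 848 × 0.117 = 99  |  1186 × 0.159 = 189 → 288
Group 2: 395 × 0.961 = 380
Group 3: 484 × 0.948 = 459
Group 4: 848 × 0.934 = 792
Group 5: 1186 × 0.944 = 1120
Group 6: 1463 × 0.929 + 2383 × 0.501 = 1359 + 1194 = 2553
→ [288, 380, 459, 792, 1120, 2553]
Dependents (band 0–9 + band 50+) = 288 + 2553 = 2841; working-age = 2751; ratio = 2841/2751 × 100 = 103.3

103.3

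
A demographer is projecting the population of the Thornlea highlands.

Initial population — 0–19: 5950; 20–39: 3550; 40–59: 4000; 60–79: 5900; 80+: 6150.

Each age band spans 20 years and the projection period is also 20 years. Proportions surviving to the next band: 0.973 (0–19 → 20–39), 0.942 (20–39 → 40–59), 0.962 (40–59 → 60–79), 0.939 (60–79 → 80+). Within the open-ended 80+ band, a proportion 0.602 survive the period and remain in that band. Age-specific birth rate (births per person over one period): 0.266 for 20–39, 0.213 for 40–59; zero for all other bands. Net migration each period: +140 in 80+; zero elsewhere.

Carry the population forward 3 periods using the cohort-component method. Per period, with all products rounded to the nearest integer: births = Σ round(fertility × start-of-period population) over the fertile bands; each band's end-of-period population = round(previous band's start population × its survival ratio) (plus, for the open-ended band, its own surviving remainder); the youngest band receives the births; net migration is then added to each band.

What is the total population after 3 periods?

19530

Let band 1 be 0–19 through band 5 = 80+.
— Period 1 —
Births: 3550 * 0.266 = 944  |  4000 * 0.213 = 852 → 1796
Band 2: 5950 * 0.973 = 5789
Band 3: 3550 * 0.942 = 3344
Band 4: 4000 * 0.962 = 3848
Band 5: 5900 * 0.939 + 6150 * 0.602 = 5540 + 3702 = 9242
Net migration: Band 5 + 140 → 9382
End of period: [1796, 5789, 3344, 3848, 9382]
— Period 2 —
Births: 5789 * 0.266 = 1540  |  3344 * 0.213 = 712 → 2252
Band 2: 1796 * 0.973 = 1748
Band 3: 5789 * 0.942 = 5453
Band 4: 3344 * 0.962 = 3217
Band 5: 3848 * 0.939 + 9382 * 0.602 = 3613 + 5648 = 9261
Net migration: Band 5 + 140 → 9401
End of period: [2252, 1748, 5453, 3217, 9401]
— Period 3 —
Births: 1748 * 0.266 = 465  |  5453 * 0.213 = 1161 → 1626
Band 2: 2252 * 0.973 = 2191
Band 3: 1748 * 0.942 = 1647
Band 4: 5453 * 0.962 = 5246
Band 5: 3217 * 0.939 + 9401 * 0.602 = 3021 + 5659 = 8680
Net migration: Band 5 + 140 → 8820
End of period: [1626, 2191, 1647, 5246, 8820]
Total after period 3: 1626 + 2191 + 1647 + 5246 + 8820 = 19530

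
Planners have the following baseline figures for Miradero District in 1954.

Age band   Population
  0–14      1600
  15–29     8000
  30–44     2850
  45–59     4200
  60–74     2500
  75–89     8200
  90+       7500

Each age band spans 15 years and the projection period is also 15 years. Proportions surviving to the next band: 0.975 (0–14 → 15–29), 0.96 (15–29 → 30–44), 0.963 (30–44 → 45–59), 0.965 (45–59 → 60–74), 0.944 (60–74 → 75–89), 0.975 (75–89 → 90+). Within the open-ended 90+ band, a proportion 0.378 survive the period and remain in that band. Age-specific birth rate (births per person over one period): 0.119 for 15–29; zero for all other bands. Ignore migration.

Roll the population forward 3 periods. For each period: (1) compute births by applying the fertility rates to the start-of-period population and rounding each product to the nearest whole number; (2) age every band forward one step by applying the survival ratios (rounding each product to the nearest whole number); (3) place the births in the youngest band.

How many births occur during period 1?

952

Call the bands 1 to 7, youngest first.
Period 1:
Births: 8000 × 0.119 = 952
Band 2: 1600 × 0.975 = 1560
Band 3: 8000 × 0.96 = 7680
Band 4: 2850 × 0.963 = 2745
Band 5: 4200 × 0.965 = 4053
Band 6: 2500 × 0.944 = 2360
Band 7: 8200 × 0.975 + 7500 × 0.378 = 7995 + 2835 = 10830
End of period: [952, 1560, 7680, 2745, 4053, 2360, 10830]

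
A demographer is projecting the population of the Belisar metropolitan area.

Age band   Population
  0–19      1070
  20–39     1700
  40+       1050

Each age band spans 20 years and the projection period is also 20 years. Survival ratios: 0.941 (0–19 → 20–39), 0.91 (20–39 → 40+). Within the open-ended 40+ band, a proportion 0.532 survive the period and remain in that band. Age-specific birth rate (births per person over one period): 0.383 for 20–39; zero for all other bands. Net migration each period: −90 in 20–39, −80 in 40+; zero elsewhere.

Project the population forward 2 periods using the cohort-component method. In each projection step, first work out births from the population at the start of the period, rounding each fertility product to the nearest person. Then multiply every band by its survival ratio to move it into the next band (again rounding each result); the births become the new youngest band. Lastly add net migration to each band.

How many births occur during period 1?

651

(Bands numbered youngest = 1 to oldest = 3.)
Period 1.
Births: 1700 * 0.383 = 651
Band 2: 1070 * 0.941 = 1007
Band 3: 1700 * 0.91 + 1050 * 0.532 = 1547 + 559 = 2106
Net migration: Band 2 − 90 → 917; Band 3 − 80 → 2026
→ [651, 917, 2026]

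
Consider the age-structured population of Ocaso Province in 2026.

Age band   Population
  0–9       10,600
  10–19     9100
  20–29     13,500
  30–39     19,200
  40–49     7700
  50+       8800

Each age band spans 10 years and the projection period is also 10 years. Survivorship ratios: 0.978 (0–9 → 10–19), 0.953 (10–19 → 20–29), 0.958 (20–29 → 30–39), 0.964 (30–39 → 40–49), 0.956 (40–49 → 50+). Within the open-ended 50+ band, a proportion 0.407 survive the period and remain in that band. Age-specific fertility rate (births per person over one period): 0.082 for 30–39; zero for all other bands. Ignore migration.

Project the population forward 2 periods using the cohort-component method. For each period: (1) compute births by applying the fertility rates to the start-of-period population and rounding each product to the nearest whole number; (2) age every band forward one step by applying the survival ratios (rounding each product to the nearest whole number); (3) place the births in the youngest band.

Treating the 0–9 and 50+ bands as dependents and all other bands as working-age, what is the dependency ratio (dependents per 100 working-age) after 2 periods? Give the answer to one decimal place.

72.1

Period 1.
Births: 19200 × 0.082 = 1574
10–19: 10600 × 0.978 = 10367
20–29: 9100 × 0.953 = 8672
30–39: 13500 × 0.958 = 12933
40–49: 19200 × 0.964 = 18509
50+: 7700 × 0.956 + 8800 × 0.407 = 7361 + 3582 = 10943
Giving 1574 / 10367 / 8672 / 12933 / 18509 / 10943.
Period 2.
Births: 12933 × 0.082 = 1061
10–19: 1574 × 0.978 = 1539
20–29: 10367 × 0.953 = 9880
30–39: 8672 × 0.958 = 8308
40–49: 12933 × 0.964 = 12467
50+: 18509 × 0.956 + 10943 × 0.407 = 17695 + 4454 = 22149
Giving 1061 / 1539 / 9880 / 8308 / 12467 / 22149.
Dependents (band 0–9 + band 50+) = 1061 + 22149 = 23210; working-age = 32194; ratio = 23210/32194 × 100 = 72.1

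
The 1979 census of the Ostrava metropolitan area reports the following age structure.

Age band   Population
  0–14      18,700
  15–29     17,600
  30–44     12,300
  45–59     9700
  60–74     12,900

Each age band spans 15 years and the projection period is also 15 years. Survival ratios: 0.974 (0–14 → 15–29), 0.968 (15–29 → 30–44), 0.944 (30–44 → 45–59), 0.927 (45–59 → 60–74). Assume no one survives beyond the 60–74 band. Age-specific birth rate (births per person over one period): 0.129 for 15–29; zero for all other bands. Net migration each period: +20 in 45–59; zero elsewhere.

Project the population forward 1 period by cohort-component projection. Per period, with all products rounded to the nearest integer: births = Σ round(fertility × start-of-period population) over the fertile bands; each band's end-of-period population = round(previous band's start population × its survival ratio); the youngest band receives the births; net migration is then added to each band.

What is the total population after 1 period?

58144

Call the groups 1 to 5, youngest first.
— Period 1 —
Births: 17600 × 0.129 = 2270
Group 2: 18700 × 0.974 = 18214
Group 3: 17600 × 0.968 = 17037
Group 4: 12300 × 0.944 = 11611
Group 5: 9700 × 0.927 = 8992
Net migration: Group 4 + 20 → 11631
End of period: [2270, 18214, 17037, 11631, 8992]
Total after period 1: 2270 + 18214 + 17037 + 11631 + 8992 = 58144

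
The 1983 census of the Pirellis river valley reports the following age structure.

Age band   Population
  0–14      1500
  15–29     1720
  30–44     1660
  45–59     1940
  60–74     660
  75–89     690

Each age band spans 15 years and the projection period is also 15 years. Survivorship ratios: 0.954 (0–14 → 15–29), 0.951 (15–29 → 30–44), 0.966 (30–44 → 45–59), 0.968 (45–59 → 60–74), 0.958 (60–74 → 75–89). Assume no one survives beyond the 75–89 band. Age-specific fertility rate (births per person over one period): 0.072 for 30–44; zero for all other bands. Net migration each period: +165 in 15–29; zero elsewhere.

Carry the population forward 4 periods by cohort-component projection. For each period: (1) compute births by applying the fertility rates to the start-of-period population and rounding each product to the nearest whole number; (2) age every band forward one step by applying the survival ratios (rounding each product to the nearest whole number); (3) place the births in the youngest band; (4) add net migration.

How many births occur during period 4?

19

Period 1.
Births: 1660 × 0.072 = 120
15–29: 1500 × 0.954 = 1431
30–44: 1720 × 0.951 = 1636
45–59: 1660 × 0.966 = 1604
60–74: 1940 × 0.968 = 1878
75–89: 660 × 0.958 = 632
Net migration: 15–29 + 165 → 1596
Population now: 0–14=120, 15–29=1596, 30–44=1636, 45–59=1604, 60–74=1878, 75–89=632
Period 2.
Births: 1636 × 0.072 = 118
15–29: 120 × 0.954 = 114
30–44: 1596 × 0.951 = 1518
45–59: 1636 × 0.966 = 1580
60–74: 1604 × 0.968 = 1553
75–89: 1878 × 0.958 = 1799
Net migration: 15–29 + 165 → 279
Population now: 0–14=118, 15–29=279, 30–44=1518, 45–59=1580, 60–74=1553, 75–89=1799
Period 3.
Births: 1518 × 0.072 = 109
15–29: 118 × 0.954 = 113
30–44: 279 × 0.951 = 265
45–59: 1518 × 0.966 = 1466
60–74: 1580 × 0.968 = 1529
75–89: 1553 × 0.958 = 1488
Net migration: 15–29 + 165 → 278
Population now: 0–14=109, 15–29=278, 30–44=265, 45–59=1466, 60–74=1529, 75–89=1488
Period 4.
Births: 265 × 0.072 = 19
15–29: 109 × 0.954 = 104
30–44: 278 × 0.951 = 264
45–59: 265 × 0.966 = 256
60–74: 1466 × 0.968 = 1419
75–89: 1529 × 0.958 = 1465
Net migration: 15–29 + 165 → 269
Population now: 0–14=19, 15–29=269, 30–44=264, 45–59=256, 60–74=1419, 75–89=1465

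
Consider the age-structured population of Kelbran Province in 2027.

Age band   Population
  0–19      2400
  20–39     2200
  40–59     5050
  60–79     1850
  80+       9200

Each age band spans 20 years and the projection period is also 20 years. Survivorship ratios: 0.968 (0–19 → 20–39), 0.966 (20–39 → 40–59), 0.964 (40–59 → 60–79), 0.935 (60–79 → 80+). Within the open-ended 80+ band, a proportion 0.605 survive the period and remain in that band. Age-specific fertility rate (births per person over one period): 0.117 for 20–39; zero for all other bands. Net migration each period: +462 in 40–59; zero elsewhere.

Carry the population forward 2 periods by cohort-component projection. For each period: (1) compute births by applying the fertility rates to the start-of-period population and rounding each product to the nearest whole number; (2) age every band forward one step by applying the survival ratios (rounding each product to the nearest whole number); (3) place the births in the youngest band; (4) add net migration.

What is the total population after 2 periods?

14687

(Groups numbered youngest = 1 to oldest = 5.)
Period 1.
Births: 2200 * 0.117 = 257
Group 2: 2400 * 0.968 = 2323
Group 3: 2200 * 0.966 = 2125
Group 4: 5050 * 0.964 = 4868
Group 5: 1850 * 0.935 + 9200 * 0.605 = 1730 + 5566 = 7296
Net migration: Group 3 + 462 → 2587
Population now: 0–19=257, 20–39=2323, 40–59=2587, 60–79=4868, 80+=7296
Period 2.
Births: 2323 * 0.117 = 272
Group 2: 257 * 0.968 = 249
Group 3: 2323 * 0.966 = 2244
Group 4: 2587 * 0.964 = 2494
Group 5: 4868 * 0.935 + 7296 * 0.605 = 4552 + 4414 = 8966
Net migration: Group 3 + 462 → 2706
Population now: 0–19=272, 20–39=249, 40–59=2706, 60–79=2494, 80+=8966
Total after period 2: 272 + 249 + 2706 + 2494 + 8966 = 14687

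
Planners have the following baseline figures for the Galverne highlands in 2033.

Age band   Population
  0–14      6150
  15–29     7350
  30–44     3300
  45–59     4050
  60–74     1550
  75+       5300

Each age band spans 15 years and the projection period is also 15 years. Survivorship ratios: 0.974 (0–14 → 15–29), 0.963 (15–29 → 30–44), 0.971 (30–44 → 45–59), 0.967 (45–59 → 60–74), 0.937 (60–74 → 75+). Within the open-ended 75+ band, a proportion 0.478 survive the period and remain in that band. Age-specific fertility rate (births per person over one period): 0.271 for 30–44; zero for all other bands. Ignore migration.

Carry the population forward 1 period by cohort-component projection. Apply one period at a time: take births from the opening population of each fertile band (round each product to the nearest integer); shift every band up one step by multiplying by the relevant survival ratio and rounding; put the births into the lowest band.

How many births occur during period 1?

After projecting period 1:
Births: 3300 × 0.271 = 894
15–29: 6150 × 0.974 = 5990
30–44: 7350 × 0.963 = 7078
45–59: 3300 × 0.971 = 3204
60–74: 4050 × 0.967 = 3916
75+: 1550 × 0.937 + 5300 × 0.478 = 1452 + 2533 = 3985
Population now: 0–14=894, 15–29=5990, 30–44=7078, 45–59=3204, 60–74=3916, 75+=3985

894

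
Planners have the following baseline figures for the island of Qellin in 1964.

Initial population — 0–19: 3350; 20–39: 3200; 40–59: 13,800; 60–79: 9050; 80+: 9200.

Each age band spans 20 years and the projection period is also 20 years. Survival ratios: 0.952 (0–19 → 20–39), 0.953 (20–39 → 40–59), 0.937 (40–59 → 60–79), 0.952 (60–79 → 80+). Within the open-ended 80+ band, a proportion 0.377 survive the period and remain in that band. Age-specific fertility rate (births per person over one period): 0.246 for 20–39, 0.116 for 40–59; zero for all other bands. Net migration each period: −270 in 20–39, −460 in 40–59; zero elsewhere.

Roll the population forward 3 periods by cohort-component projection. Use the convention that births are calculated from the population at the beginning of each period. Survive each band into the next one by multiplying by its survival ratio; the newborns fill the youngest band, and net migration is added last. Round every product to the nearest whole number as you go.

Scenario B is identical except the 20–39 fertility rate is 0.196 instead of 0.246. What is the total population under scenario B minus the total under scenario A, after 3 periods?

-414

(Bands numbered youngest = 1 to oldest = 5.)
— Period 1 —
Births: 3200 × 0.246 = 787  |  13800 × 0.116 = 1601 → total 2388
Band 2: 3350 × 0.952 = 3189
Band 3: 3200 × 0.953 = 3050
Band 4: 13800 × 0.937 = 12931
Band 5: 9050 × 0.952 + 9200 × 0.377 = 8616 + 3468 = 12084
Net migration: Band 2 − 270 → 2919; Band 3 − 460 → 2590
Population now: 0–19=2388, 20–39=2919, 40–59=2590, 60–79=12931, 80+=12084
— Period 2 —
Births: 2919 × 0.246 = 718  |  2590 × 0.116 = 300 → total 1018
Band 2: 2388 × 0.952 = 2273
Band 3: 2919 × 0.953 = 2782
Band 4: 2590 × 0.937 = 2427
Band 5: 12931 × 0.952 + 12084 × 0.377 = 12310 + 4556 = 16866
Net migration: Band 2 − 270 → 2003; Band 3 − 460 → 2322
Population now: 0–19=1018, 20–39=2003, 40–59=2322, 60–79=2427, 80+=16866
— Period 3 —
Births: 2003 × 0.246 = 493  |  2322 × 0.116 = 269 → total 762
Band 2: 1018 × 0.952 = 969
Band 3: 2003 × 0.953 = 1909
Band 4: 2322 × 0.937 = 2176
Band 5: 2427 × 0.952 + 16866 × 0.377 = 2311 + 6358 = 8669
Net migration: Band 2 − 270 → 699; Band 3 − 460 → 1449
Population now: 0–19=762, 20–39=699, 40–59=1449, 60–79=2176, 80+=8669
Scenario A total after 3 periods: 13755
Scenario B projection —
— Period 1 —
Births: 3200 × 0.196 = 627  |  13800 × 0.116 = 1601 → total 2228
Band 2: 3350 × 0.952 = 3189
Band 3: 3200 × 0.953 = 3050
Band 4: 13800 × 0.937 = 12931
Band 5: 9050 × 0.952 + 9200 × 0.377 = 8616 + 3468 = 12084
Net migration: Band 2 − 270 → 2919; Band 3 − 460 → 2590
Population now: 0–19=2228, 20–39=2919, 40–59=2590, 60–79=12931, 80+=12084
— Period 2 —
Births: 2919 × 0.196 = 572  |  2590 × 0.116 = 300 → total 872
Band 2: 2228 × 0.952 = 2121
Band 3: 2919 × 0.953 = 2782
Band 4: 2590 × 0.937 = 2427
Band 5: 12931 × 0.952 + 12084 × 0.377 = 12310 + 4556 = 16866
Net migration: Band 2 − 270 → 1851; Band 3 − 460 → 2322
Population now: 0–19=872, 20–39=1851, 40–59=2322, 60–79=2427, 80+=16866
— Period 3 —
Births: 1851 × 0.196 = 363  |  2322 × 0.116 = 269 → total 632
Band 2: 872 × 0.952 = 830
Band 3: 1851 × 0.953 = 1764
Band 4: 2322 × 0.937 = 2176
Band 5: 2427 × 0.952 + 16866 × 0.377 = 2311 + 6358 = 8669
Net migration: Band 2 − 270 → 560; Band 3 − 460 → 1304
Population now: 0–19=632, 20–39=560, 40–59=1304, 60–79=2176, 80+=8669
Scenario B total after 3 periods: 13341
Difference B − A = 13341 − 13755 = -414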